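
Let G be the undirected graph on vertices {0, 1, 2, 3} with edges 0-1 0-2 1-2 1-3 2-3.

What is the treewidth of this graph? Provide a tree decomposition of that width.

Treewidth 2.
One such decomposition:
Bags: B1 = {0, 1, 2}  B2 = {1, 2, 3}
Tree: B1–B2

Each bag holds 3 vertices, so the decomposition has width 2, which upper-bounds the treewidth. On the other hand G contains the 3-clique {0, 1, 2}. A clique must lie in a single bag of any decomposition, so no decomposition can have width below 2. Combining the bounds, tw(G) = 2.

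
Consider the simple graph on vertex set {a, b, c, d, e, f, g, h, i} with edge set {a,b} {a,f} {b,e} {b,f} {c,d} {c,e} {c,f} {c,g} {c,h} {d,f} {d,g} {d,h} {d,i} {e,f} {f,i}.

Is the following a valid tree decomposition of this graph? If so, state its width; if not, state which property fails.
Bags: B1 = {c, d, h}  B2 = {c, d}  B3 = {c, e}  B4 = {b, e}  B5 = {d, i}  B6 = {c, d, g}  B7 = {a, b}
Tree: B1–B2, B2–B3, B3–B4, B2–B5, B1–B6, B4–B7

No — vertex f appears in no bag.

A tree decomposition must satisfy three properties: every vertex lies in some bag; for every edge, both endpoints lie together in some bag; and for every vertex, the bags containing it form a connected subtree. Here vertex f appears in no bag, so the decomposition is invalid.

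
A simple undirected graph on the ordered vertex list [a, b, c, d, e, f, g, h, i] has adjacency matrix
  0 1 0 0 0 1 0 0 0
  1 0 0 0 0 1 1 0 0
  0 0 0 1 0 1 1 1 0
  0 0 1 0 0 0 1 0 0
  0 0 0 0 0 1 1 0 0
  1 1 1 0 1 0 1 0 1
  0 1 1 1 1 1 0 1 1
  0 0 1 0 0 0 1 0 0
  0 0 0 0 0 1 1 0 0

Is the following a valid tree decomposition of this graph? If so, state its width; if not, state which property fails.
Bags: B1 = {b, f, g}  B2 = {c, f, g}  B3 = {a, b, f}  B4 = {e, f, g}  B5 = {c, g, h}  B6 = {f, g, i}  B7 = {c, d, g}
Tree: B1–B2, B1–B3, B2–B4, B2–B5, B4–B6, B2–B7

Every vertex of G appears in some bag (union = {a, b, c, d, e, f, g, h, i}); every edge is covered by a bag; and for each vertex v the set of bags containing v is connected in the bag tree. The decomposition is therefore valid. The largest bag has 3 vertices, so the width is 2.

Yes; width 2.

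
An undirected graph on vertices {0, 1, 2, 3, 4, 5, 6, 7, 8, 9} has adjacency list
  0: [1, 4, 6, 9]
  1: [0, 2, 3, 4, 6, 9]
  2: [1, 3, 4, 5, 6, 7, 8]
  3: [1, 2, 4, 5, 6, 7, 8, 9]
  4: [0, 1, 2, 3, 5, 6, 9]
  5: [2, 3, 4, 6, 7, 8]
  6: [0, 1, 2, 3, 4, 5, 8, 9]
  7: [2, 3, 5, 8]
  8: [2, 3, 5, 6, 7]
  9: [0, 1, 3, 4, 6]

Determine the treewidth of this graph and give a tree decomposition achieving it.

Each bag holds 5 vertices, so the decomposition has width 4, which upper-bounds the treewidth. On the other hand G contains the 5-clique {0, 1, 4, 6, 9}. A clique must lie in a single bag of any decomposition, so no decomposition can have width below 4. Therefore the treewidth is 4.

Treewidth 4.
Bags: B1 = {1, 2, 3, 4, 6}  B2 = {2, 3, 4, 5, 6}  B3 = {2, 3, 5, 6, 8}  B4 = {1, 3, 4, 6, 9}  B5 = {0, 1, 4, 6, 9}  B6 = {2, 3, 5, 7, 8}
Tree: B1–B2, B2–B3, B1–B4, B4–B5, B3–B6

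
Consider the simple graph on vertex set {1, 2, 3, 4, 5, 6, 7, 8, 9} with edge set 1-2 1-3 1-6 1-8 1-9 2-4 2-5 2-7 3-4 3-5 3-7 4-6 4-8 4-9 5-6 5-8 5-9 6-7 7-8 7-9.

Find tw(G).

4

A width-4 tree decomposition is:
Bags: B1 = {1, 2, 4, 5, 7}  B2 = {1, 3, 4, 5, 7}  B3 = {1, 4, 5, 7, 8}  B4 = {1, 4, 5, 7, 9}  B5 = {1, 4, 5, 6, 7}
Tree: B1–B2, B2–B3, B3–B4, B4–B5
The largest bag has 5 vertices, giving width 4; this decomposition certifies tw(G) ≤ 4. For the lower bound: the 5 vertex sets {2,5}, {1,3}, {4,8}, {7}, {9} are disjoint, each induces a connected subgraph, and every pair is joined by at least one edge of G. Contracting each set to a single vertex therefore yields K_{5} as a minor, and since treewidth is minor-monotone, tw(G) ≥ tw(K_{5}) = 4. Therefore the treewidth is 4.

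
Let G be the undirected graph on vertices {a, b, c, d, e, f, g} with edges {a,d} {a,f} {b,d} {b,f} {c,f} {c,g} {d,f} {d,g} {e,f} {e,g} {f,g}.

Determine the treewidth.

2

A width-2 tree decomposition is:
Bags: B1 = {d, f, g}  B2 = {c, f, g}  B3 = {e, f, g}  B4 = {a, d, f}  B5 = {b, d, f}
Tree: B1–B2, B2–B3, B1–B4, B4–B5
Every bag has size at most 3, so the width is 3 − 1 = 2 and tw(G) ≤ 2. On the other hand G contains the 3-clique {d, f, g}. A clique must lie in a single bag of any decomposition, so no decomposition can have width below 2. Hence tw(G) = 2 exactly.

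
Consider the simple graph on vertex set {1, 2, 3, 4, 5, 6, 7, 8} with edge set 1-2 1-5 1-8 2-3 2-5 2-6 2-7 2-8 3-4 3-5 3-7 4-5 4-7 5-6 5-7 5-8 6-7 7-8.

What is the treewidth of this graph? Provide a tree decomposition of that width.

Every bag has size at most 4, so the width is 4 − 1 = 3 and tw(G) ≤ 3. Conversely, {1, 2, 5, 8} is a clique of size 4, and the vertices of any clique must share a bag in every tree decomposition; so some bag has ≥ 4 vertices and tw(G) ≥ 3. Therefore the treewidth is 3.

Treewidth 3.
One optimal decomposition is:
Bags: B1 = {2, 3, 5, 7}  B2 = {3, 4, 5, 7}  B3 = {2, 5, 7, 8}  B4 = {1, 2, 5, 8}  B5 = {2, 5, 6, 7}
Tree: B1–B2, B1–B3, B3–B4, B3–B5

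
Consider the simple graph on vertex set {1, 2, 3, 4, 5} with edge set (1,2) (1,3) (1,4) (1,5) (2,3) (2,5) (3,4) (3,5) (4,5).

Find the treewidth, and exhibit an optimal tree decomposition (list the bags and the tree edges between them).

Each bag holds 4 vertices, so the decomposition has width 3, which upper-bounds the treewidth. Conversely, {1, 2, 3, 5} is a clique of size 4, and the vertices of any clique must share a bag in every tree decomposition; so some bag has ≥ 4 vertices and tw(G) ≥ 3. Hence tw(G) = 3 exactly.

Treewidth 3.
One such decomposition:
Bags: B1 = {1, 3, 4, 5}  B2 = {1, 2, 3, 5}
Tree: B1–B2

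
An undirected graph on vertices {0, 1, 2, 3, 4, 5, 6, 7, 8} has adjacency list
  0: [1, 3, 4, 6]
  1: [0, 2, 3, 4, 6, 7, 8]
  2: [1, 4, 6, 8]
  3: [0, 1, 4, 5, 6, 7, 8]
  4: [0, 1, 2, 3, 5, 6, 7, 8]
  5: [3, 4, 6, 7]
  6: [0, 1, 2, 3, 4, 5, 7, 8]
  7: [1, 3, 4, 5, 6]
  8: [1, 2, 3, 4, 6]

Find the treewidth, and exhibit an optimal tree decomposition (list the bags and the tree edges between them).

Treewidth 4.
Bags: B1 = {1, 3, 4, 6, 7}  B2 = {3, 4, 5, 6, 7}  B3 = {1, 3, 4, 6, 8}  B4 = {0, 1, 3, 4, 6}  B5 = {1, 2, 4, 6, 8}
Tree: B1–B2, B1–B3, B3–B4, B3–B5

The largest bag has 5 vertices, giving width 4; this decomposition certifies tw(G) ≤ 4. Conversely, {1, 2, 4, 6, 8} is a clique of size 5, and the vertices of any clique must share a bag in every tree decomposition; so some bag has ≥ 5 vertices and tw(G) ≥ 4. The upper and lower bounds meet at 4, so that is the treewidth.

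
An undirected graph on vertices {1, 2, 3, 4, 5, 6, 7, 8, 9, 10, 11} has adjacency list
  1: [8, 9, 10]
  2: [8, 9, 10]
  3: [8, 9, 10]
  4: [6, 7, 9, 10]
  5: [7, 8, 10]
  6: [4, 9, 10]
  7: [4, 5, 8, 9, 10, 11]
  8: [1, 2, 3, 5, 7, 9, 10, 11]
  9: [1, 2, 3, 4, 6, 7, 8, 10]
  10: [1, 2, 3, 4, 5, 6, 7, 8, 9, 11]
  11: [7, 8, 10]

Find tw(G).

3

A width-3 tree decomposition is:
Bags: B1 = {3, 8, 9, 10}  B2 = {7, 8, 9, 10}  B3 = {7, 8, 10, 11}  B4 = {4, 7, 9, 10}  B5 = {1, 8, 9, 10}  B6 = {2, 8, 9, 10}  B7 = {4, 6, 9, 10}  B8 = {5, 7, 8, 10}
Tree: B1–B2, B2–B3, B2–B4, B2–B5, B1–B6, B4–B7, B3–B8
Every bag has size at most 4, so the width is 4 − 1 = 3 and tw(G) ≤ 3. For the lower bound, the 4 vertices {1, 8, 9, 10} are pairwise adjacent, and any tree decomposition puts a clique entirely inside one bag — forcing width ≥ 3. The upper and lower bounds meet at 3, so that is the treewidth.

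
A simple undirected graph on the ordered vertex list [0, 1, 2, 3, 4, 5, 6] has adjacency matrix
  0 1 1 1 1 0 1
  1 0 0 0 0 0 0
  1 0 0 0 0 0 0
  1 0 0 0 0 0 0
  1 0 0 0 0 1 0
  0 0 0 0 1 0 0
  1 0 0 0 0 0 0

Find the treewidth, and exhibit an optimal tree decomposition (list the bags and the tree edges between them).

Treewidth 1.
One optimal decomposition is:
Bags: B1 = {0, 3}  B2 = {0, 4}  B3 = {4, 5}  B4 = {0, 2}  B5 = {0, 1}  B6 = {0, 6}
Tree: B1–B2, B2–B3, B1–B4, B2–B5, B2–B6

Each bag holds 2 vertices, so the decomposition has width 1, which upper-bounds the treewidth. Since G has at least one edge (e.g. 3–0), it is not an edgeless graph, so tw(G) ≥ 1. Hence tw(G) = 1 exactly.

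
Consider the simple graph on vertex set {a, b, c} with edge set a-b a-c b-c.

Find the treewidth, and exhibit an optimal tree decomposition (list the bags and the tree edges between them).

With just one bag of size 3, the width is 3 − 1 = 2, so tw(G) ≤ 2. For the lower bound, the 3 vertices {a, b, c} are pairwise adjacent, and any tree decomposition puts a clique entirely inside one bag — forcing width ≥ 2. The upper and lower bounds meet at 2, so that is the treewidth.

Treewidth 2.
Bags: B1 = {a, b, c}
Tree: (single bag)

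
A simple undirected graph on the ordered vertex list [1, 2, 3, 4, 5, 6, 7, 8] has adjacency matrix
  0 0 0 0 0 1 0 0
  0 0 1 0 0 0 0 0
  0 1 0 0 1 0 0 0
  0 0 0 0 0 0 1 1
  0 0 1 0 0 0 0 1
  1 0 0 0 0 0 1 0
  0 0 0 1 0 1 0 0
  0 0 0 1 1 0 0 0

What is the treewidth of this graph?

1

A width-1 tree decomposition is:
Bags: B1 = {1, 6}  B2 = {6, 7}  B3 = {4, 7}  B4 = {4, 8}  B5 = {5, 8}  B6 = {3, 5}  B7 = {2, 3}
Tree: B1–B2, B2–B3, B3–B4, B4–B5, B5–B6, B6–B7
Every bag has size at most 2, so the width is 2 − 1 = 1 and tw(G) ≤ 1. Any graph with an edge has treewidth ≥ 1, and G has the edge 1–6. Hence tw(G) = 1 exactly.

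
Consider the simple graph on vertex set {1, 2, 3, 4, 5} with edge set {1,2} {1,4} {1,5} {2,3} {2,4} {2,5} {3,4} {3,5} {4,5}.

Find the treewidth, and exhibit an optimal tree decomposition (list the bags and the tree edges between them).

Each bag holds 4 vertices, so the decomposition has width 3, which upper-bounds the treewidth. For the lower bound, the 4 vertices {1, 2, 4, 5} are pairwise adjacent, and any tree decomposition puts a clique entirely inside one bag — forcing width ≥ 3. Hence tw(G) = 3 exactly.

Treewidth 3.
One such decomposition:
Bags: B1 = {1, 2, 4, 5}  B2 = {2, 3, 4, 5}
Tree: B1–B2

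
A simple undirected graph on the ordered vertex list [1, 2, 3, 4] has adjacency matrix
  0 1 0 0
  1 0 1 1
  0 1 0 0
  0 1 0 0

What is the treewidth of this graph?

A width-1 tree decomposition is:
Bags: B1 = {1, 2}  B2 = {2, 4}  B3 = {2, 3}
Tree: B1–B2, B2–B3
Each bag holds 2 vertices, so the decomposition has width 1, which upper-bounds the treewidth. Any graph with an edge has treewidth ≥ 1, and G has the edge 2–1. The upper and lower bounds meet at 1, so that is the treewidth.

1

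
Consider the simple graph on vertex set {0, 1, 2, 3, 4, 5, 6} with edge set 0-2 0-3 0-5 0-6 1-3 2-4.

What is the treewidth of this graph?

1

A width-1 tree decomposition is:
Bags: B1 = {1, 3}  B2 = {0, 3}  B3 = {0, 2}  B4 = {0, 5}  B5 = {0, 6}  B6 = {2, 4}
Tree: B1–B2, B2–B3, B3–B4, B2–B5, B3–B6
Each bag holds 2 vertices, so the decomposition has width 1, which upper-bounds the treewidth. Any graph with an edge has treewidth ≥ 1, and G has the edge 1–3. Combining the bounds, tw(G) = 1.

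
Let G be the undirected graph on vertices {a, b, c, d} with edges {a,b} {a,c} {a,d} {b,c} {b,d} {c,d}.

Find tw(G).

A width-3 tree decomposition is:
Bags: B1 = {a, b, c, d}
Tree: (single bag)
With just one bag of size 4, the width is 4 − 1 = 3, so tw(G) ≤ 3. Conversely, {a, b, c, d} is a clique of size 4, and the vertices of any clique must share a bag in every tree decomposition; so some bag has ≥ 4 vertices and tw(G) ≥ 3. Combining the bounds, tw(G) = 3.

3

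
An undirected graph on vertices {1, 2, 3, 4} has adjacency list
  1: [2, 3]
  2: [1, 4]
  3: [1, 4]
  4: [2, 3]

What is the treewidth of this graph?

2

A width-2 tree decomposition is:
Bags: B1 = {1, 3, 4}  B2 = {1, 2, 4}
Tree: B1–B2
Every bag has size at most 3, so the width is 3 − 1 = 2 and tw(G) ≤ 2. The edges 4–3–1–2–4 form a cycle, so G is not a tree and its treewidth is at least 2. Therefore the treewidth is 2.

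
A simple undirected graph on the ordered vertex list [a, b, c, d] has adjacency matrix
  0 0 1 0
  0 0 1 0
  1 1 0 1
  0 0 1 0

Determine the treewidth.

1

A width-1 tree decomposition is:
Bags: B1 = {b, c}  B2 = {c, d}  B3 = {a, c}
Tree: B1–B2, B1–B3
Each bag holds 2 vertices, so the decomposition has width 1, which upper-bounds the treewidth. Any graph with an edge has treewidth ≥ 1, and G has the edge c–b. Therefore the treewidth is 1.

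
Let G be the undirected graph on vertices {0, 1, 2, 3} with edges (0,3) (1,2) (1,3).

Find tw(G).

1

A width-1 tree decomposition is:
Bags: B1 = {0, 3}  B2 = {1, 3}  B3 = {1, 2}
Tree: B1–B2, B2–B3
Every bag has size at most 2, so the width is 2 − 1 = 1 and tw(G) ≤ 1. Since G has at least one edge (e.g. 0–3), it is not an edgeless graph, so tw(G) ≥ 1. Combining the bounds, tw(G) = 1.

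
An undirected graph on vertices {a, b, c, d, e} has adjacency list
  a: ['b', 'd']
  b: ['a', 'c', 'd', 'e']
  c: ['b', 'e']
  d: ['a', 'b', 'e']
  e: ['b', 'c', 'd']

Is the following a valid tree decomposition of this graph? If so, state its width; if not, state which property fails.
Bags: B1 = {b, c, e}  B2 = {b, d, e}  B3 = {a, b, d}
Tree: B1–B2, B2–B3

Yes; width 2.

Checking the three conditions: (i) the bags cover all of {a, b, c, d, e}; (ii) for each edge, some bag contains both endpoints; (iii) the bags containing any fixed vertex form a subtree. All hold, so the decomposition is valid with width 3 − 1 = 2.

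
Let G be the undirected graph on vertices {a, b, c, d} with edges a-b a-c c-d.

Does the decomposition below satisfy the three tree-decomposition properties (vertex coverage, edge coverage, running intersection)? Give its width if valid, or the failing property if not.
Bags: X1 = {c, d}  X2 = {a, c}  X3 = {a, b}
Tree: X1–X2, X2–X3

Yes; width 1.

Vertex coverage: the bags together contain {a, b, c, d}, the full vertex set. Edge coverage: each edge of G has both endpoints in at least one bag. Running intersection: for every vertex, the bags containing it form a connected subtree. All three properties hold, so this is a valid tree decomposition of width max|bag| − 1 = 1, and hence tw(G) ≤ 1.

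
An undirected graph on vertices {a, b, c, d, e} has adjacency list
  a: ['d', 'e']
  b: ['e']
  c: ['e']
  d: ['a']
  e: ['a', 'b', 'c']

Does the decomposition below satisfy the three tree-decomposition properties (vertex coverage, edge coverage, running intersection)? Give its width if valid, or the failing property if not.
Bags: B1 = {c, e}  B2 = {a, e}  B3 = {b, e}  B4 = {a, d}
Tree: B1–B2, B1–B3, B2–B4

Vertex coverage: the bags together contain {a, b, c, d, e}, the full vertex set. Edge coverage: each edge of G has both endpoints in at least one bag. Running intersection: for every vertex, the bags containing it form a connected subtree. All three properties hold, so this is a valid tree decomposition of width max|bag| − 1 = 1, and hence tw(G) ≤ 1.

Yes; width 1.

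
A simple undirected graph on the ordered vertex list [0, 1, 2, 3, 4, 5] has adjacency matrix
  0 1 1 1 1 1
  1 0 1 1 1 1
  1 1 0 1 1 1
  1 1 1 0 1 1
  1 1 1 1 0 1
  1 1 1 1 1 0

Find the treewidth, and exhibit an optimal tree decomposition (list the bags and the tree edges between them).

With just one bag of size 6, the width is 6 − 1 = 5, so tw(G) ≤ 5. On the other hand G contains the 6-clique {0, 1, 2, 3, 4, 5}. A clique must lie in a single bag of any decomposition, so no decomposition can have width below 5. Therefore the treewidth is 5.

Treewidth 5.
Bags: B1 = {0, 1, 2, 3, 4, 5}
Tree: (single bag)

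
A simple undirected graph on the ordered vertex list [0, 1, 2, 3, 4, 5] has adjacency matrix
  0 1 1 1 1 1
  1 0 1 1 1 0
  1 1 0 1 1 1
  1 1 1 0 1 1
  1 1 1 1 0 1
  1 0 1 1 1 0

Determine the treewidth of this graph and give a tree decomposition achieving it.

Treewidth 4.
Bags: B1 = {0, 1, 2, 3, 4}  B2 = {0, 2, 3, 4, 5}
Tree: B1–B2

Each bag holds 5 vertices, so the decomposition has width 4, which upper-bounds the treewidth. Conversely, {0, 1, 2, 3, 4} is a clique of size 5, and the vertices of any clique must share a bag in every tree decomposition; so some bag has ≥ 5 vertices and tw(G) ≥ 4. Combining the bounds, tw(G) = 4.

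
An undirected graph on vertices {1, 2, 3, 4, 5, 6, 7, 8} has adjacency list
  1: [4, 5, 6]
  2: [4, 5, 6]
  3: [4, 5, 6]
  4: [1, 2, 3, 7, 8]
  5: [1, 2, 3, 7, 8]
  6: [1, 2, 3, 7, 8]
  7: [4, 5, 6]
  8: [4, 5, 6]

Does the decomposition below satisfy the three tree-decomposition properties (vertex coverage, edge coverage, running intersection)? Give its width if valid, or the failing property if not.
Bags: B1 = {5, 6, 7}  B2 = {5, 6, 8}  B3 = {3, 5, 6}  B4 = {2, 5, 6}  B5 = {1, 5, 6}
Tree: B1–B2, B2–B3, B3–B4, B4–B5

No — vertex 4 appears in no bag.

A tree decomposition must satisfy three properties: every vertex lies in some bag; for every edge, both endpoints lie together in some bag; and for every vertex, the bags containing it form a connected subtree. Here vertex 4 appears in no bag, so the decomposition is invalid.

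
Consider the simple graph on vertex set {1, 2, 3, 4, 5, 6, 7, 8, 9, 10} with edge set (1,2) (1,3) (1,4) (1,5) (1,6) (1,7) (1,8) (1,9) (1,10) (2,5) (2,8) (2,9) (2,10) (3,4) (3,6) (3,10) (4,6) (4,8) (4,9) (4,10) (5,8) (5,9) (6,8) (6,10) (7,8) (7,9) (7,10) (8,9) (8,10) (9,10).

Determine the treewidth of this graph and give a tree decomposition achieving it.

The largest bag has 5 vertices, giving width 4; this decomposition certifies tw(G) ≤ 4. Conversely, {1, 2, 8, 9, 10} is a clique of size 5, and the vertices of any clique must share a bag in every tree decomposition; so some bag has ≥ 5 vertices and tw(G) ≥ 4. The upper and lower bounds meet at 4, so that is the treewidth.

Treewidth 4.
One optimal decomposition is:
Bags: B1 = {1, 4, 8, 9, 10}  B2 = {1, 2, 8, 9, 10}  B3 = {1, 4, 6, 8, 10}  B4 = {1, 7, 8, 9, 10}  B5 = {1, 3, 4, 6, 10}  B6 = {1, 2, 5, 8, 9}
Tree: B1–B2, B1–B3, B1–B4, B3–B5, B2–B6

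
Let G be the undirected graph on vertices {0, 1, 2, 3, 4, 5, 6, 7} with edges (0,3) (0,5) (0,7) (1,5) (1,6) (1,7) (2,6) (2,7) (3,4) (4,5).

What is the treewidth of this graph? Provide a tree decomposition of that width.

Every bag has size at most 3, so the width is 3 − 1 = 2 and tw(G) ≤ 2. For the lower bound, G contains the cycle 2–6–1–7–2, so G is not a forest; only forests have treewidth ≤ 1, hence tw(G) ≥ 2. Hence tw(G) = 2 exactly.

Treewidth 2.
Bags: B1 = {2, 6, 7}  B2 = {1, 6, 7}  B3 = {0, 1, 7}  B4 = {0, 1, 5}  B5 = {0, 3, 5}  B6 = {3, 4, 5}
Tree: B1–B2, B2–B3, B3–B4, B4–B5, B5–B6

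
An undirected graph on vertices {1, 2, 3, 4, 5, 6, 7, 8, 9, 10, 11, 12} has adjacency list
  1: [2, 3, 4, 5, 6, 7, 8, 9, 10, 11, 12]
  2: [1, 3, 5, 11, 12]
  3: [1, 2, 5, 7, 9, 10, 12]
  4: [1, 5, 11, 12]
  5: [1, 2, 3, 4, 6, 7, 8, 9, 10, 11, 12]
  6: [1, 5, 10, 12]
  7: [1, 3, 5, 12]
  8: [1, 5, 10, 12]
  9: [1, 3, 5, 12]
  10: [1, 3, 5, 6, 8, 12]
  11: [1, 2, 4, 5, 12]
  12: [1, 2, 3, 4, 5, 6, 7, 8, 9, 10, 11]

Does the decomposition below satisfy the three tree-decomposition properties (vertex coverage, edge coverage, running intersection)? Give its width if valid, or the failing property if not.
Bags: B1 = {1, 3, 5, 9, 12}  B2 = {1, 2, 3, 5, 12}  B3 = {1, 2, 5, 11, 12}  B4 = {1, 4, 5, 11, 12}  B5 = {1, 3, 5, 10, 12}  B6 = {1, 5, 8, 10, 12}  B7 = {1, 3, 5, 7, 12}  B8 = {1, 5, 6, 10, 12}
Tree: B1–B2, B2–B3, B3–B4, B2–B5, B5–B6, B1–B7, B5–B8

Every vertex of G appears in some bag (union = {1, 2, 3, 4, 5, 6, 7, 8, 9, 10, 11, 12}); every edge is covered by a bag; and for each vertex v the set of bags containing v is connected in the bag tree. The decomposition is therefore valid. The largest bag has 5 vertices, so the width is 4.

Yes; width 4.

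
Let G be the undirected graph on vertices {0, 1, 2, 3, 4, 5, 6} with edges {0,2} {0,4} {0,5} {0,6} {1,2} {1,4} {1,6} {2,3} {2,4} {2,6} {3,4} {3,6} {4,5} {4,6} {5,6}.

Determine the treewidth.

3

A width-3 tree decomposition is:
Bags: B1 = {0, 4, 5, 6}  B2 = {0, 2, 4, 6}  B3 = {1, 2, 4, 6}  B4 = {2, 3, 4, 6}
Tree: B1–B2, B2–B3, B2–B4
The largest bag has 4 vertices, giving width 3; this decomposition certifies tw(G) ≤ 3. Conversely, {0, 2, 4, 6} is a clique of size 4, and the vertices of any clique must share a bag in every tree decomposition; so some bag has ≥ 4 vertices and tw(G) ≥ 3. Therefore the treewidth is 3.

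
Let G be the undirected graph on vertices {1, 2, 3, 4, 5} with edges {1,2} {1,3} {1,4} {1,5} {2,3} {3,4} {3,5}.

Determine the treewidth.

2

A width-2 tree decomposition is:
Bags: B1 = {1, 2, 3}  B2 = {1, 3, 4}  B3 = {1, 3, 5}
Tree: B1–B2, B2–B3
Each bag holds 3 vertices, so the decomposition has width 2, which upper-bounds the treewidth. For the lower bound, the 3 vertices {1, 2, 3} are pairwise adjacent, and any tree decomposition puts a clique entirely inside one bag — forcing width ≥ 2. Combining the bounds, tw(G) = 2.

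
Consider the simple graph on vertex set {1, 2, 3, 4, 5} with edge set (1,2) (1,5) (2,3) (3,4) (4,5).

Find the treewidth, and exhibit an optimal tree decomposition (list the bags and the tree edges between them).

Each bag holds 3 vertices, so the decomposition has width 2, which upper-bounds the treewidth. The edges 2–3–4–5–1–2 form a cycle, so G is not a tree and its treewidth is at least 2. The upper and lower bounds meet at 2, so that is the treewidth.

Treewidth 2.
One such decomposition:
Bags: B1 = {2, 3, 4}  B2 = {2, 4, 5}  B3 = {1, 2, 5}
Tree: B1–B2, B2–B3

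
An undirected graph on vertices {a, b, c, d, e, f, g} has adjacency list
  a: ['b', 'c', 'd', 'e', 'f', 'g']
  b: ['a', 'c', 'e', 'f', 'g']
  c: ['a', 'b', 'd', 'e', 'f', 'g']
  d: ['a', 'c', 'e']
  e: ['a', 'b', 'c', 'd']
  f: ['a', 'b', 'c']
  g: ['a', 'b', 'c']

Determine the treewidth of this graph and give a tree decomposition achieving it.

The largest bag has 4 vertices, giving width 3; this decomposition certifies tw(G) ≤ 3. On the other hand G contains the 4-clique {a, c, d, e}. A clique must lie in a single bag of any decomposition, so no decomposition can have width below 3. Hence tw(G) = 3 exactly.

Treewidth 3.
One such decomposition:
Bags: B1 = {a, b, c, g}  B2 = {a, b, c, f}  B3 = {a, b, c, e}  B4 = {a, c, d, e}
Tree: B1–B2, B1–B3, B3–B4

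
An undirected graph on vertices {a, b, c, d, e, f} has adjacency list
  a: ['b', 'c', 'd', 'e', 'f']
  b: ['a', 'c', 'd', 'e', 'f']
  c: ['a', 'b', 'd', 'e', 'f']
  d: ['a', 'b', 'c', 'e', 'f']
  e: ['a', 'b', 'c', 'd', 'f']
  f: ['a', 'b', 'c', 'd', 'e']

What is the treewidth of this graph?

A width-5 tree decomposition is:
Bags: B1 = {a, b, c, d, e, f}
Tree: (single bag)
With just one bag of size 6, the width is 6 − 1 = 5, so tw(G) ≤ 5. Conversely, {a, b, c, d, e, f} is a clique of size 6, and the vertices of any clique must share a bag in every tree decomposition; so some bag has ≥ 6 vertices and tw(G) ≥ 5. Combining the bounds, tw(G) = 5.

5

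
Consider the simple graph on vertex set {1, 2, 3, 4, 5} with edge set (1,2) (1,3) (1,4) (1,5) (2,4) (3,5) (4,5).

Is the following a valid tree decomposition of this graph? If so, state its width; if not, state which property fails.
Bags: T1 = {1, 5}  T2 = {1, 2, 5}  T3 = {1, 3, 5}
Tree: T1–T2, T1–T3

A tree decomposition must satisfy three properties: every vertex lies in some bag; for every edge, both endpoints lie together in some bag; and for every vertex, the bags containing it form a connected subtree. Here vertex 4 appears in no bag, so the decomposition is invalid.

No — vertex 4 appears in no bag.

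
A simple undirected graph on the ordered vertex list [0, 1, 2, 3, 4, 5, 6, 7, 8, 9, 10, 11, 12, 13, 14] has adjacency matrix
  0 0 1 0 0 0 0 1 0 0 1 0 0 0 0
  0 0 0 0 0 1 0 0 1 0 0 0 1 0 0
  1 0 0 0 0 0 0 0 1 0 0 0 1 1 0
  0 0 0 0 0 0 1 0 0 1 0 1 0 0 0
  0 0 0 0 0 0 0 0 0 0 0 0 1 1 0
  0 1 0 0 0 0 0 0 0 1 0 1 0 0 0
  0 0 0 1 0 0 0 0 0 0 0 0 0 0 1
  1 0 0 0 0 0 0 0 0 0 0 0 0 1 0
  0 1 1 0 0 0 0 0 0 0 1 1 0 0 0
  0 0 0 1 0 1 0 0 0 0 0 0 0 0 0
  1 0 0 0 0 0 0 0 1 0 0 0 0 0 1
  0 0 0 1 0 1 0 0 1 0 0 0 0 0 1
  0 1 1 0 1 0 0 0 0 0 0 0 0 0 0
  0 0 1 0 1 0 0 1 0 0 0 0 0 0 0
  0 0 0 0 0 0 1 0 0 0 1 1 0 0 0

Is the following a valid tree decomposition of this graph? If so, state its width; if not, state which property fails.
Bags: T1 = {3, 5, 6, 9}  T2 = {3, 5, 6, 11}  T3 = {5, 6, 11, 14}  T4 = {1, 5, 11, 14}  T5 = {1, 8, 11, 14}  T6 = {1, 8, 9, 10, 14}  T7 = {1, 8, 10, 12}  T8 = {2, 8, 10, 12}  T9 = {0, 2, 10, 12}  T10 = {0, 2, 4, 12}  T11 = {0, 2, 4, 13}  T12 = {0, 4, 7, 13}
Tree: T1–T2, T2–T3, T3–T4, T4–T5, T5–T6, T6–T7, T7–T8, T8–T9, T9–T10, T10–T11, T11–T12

A tree decomposition must satisfy three properties: every vertex lies in some bag; for every edge, both endpoints lie together in some bag; and for every vertex, the bags containing it form a connected subtree. Here bags containing vertex 9 are not connected in the tree, so the decomposition is invalid.

No — bags containing vertex 9 are not connected in the tree.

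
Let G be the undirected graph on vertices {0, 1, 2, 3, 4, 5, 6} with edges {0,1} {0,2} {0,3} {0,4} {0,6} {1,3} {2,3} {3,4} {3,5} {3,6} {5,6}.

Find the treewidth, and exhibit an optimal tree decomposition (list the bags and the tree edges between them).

Every bag has size at most 3, so the width is 3 − 1 = 2 and tw(G) ≤ 2. On the other hand G contains the 3-clique {0, 1, 3}. A clique must lie in a single bag of any decomposition, so no decomposition can have width below 2. Hence tw(G) = 2 exactly.

Treewidth 2.
One optimal decomposition is:
Bags: B1 = {0, 2, 3}  B2 = {0, 3, 6}  B3 = {3, 5, 6}  B4 = {0, 1, 3}  B5 = {0, 3, 4}
Tree: B1–B2, B2–B3, B2–B4, B2–B5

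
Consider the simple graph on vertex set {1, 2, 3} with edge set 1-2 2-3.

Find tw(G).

1

A width-1 tree decomposition is:
Bags: B1 = {1, 2}  B2 = {2, 3}
Tree: B1–B2
The largest bag has 2 vertices, giving width 1; this decomposition certifies tw(G) ≤ 1. G has an edge, so its treewidth is at least 1. Hence tw(G) = 1 exactly.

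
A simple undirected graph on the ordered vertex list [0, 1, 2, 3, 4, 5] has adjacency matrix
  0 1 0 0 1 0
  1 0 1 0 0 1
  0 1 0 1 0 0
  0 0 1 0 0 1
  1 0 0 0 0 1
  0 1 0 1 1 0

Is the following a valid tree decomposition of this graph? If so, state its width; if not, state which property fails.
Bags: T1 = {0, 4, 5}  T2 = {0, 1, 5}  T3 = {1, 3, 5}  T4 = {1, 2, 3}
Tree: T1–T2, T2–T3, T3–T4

Checking the three conditions: (i) the bags cover all of {0, 1, 2, 3, 4, 5}; (ii) for each edge, some bag contains both endpoints; (iii) the bags containing any fixed vertex form a subtree. All hold, so the decomposition is valid with width 3 − 1 = 2.

Yes; width 2.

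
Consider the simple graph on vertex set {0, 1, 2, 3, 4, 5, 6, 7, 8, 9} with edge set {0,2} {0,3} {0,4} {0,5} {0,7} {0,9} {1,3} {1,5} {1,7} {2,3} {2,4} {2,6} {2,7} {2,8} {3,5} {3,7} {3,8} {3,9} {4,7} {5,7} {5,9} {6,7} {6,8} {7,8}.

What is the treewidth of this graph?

3

A width-3 tree decomposition is:
Bags: B1 = {0, 3, 5, 7}  B2 = {0, 2, 3, 7}  B3 = {2, 3, 7, 8}  B4 = {1, 3, 5, 7}  B5 = {0, 3, 5, 9}  B6 = {0, 2, 4, 7}  B7 = {2, 6, 7, 8}
Tree: B1–B2, B2–B3, B1–B4, B1–B5, B2–B6, B3–B7
Every bag has size at most 4, so the width is 4 − 1 = 3 and tw(G) ≤ 3. On the other hand G contains the 4-clique {0, 3, 5, 9}. A clique must lie in a single bag of any decomposition, so no decomposition can have width below 3. Therefore the treewidth is 3.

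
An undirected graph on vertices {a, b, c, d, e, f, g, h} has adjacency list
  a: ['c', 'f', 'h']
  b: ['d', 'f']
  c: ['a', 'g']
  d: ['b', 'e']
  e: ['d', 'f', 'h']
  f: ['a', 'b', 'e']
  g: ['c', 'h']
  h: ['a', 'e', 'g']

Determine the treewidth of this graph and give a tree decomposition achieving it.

Treewidth 2.
Bags: B1 = {b, d, f}  B2 = {d, e, f}  B3 = {a, e, f}  B4 = {a, e, h}  B5 = {a, c, h}  B6 = {c, g, h}
Tree: B1–B2, B2–B3, B3–B4, B4–B5, B5–B6

Every bag has size at most 3, so the width is 3 − 1 = 2 and tw(G) ≤ 2. The edges b–d–e–f–b form a cycle, so G is not a tree and its treewidth is at least 2. Therefore the treewidth is 2.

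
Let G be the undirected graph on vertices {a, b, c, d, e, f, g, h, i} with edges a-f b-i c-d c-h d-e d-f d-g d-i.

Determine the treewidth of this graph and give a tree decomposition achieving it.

Every bag has size at most 2, so the width is 2 − 1 = 1 and tw(G) ≤ 1. G has an edge, so its treewidth is at least 1. Therefore the treewidth is 1.

Treewidth 1.
Bags: B1 = {d, e}  B2 = {d, f}  B3 = {d, i}  B4 = {b, i}  B5 = {c, d}  B6 = {c, h}  B7 = {a, f}  B8 = {d, g}
Tree: B1–B2, B1–B3, B3–B4, B1–B5, B5–B6, B2–B7, B5–B8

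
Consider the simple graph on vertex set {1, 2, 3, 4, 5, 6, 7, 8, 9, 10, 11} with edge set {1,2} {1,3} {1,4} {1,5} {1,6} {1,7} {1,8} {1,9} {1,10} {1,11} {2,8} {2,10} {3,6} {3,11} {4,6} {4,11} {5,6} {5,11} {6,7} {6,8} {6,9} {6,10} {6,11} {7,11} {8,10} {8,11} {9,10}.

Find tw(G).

A width-3 tree decomposition is:
Bags: B1 = {1, 6, 8, 11}  B2 = {1, 6, 8, 10}  B3 = {1, 2, 8, 10}  B4 = {1, 6, 7, 11}  B5 = {1, 3, 6, 11}  B6 = {1, 5, 6, 11}  B7 = {1, 6, 9, 10}  B8 = {1, 4, 6, 11}
Tree: B1–B2, B2–B3, B1–B4, B4–B5, B5–B6, B2–B7, B1–B8
Each bag holds 4 vertices, so the decomposition has width 3, which upper-bounds the treewidth. For the lower bound, the 4 vertices {1, 2, 8, 10} are pairwise adjacent, and any tree decomposition puts a clique entirely inside one bag — forcing width ≥ 3. The upper and lower bounds meet at 3, so that is the treewidth.

3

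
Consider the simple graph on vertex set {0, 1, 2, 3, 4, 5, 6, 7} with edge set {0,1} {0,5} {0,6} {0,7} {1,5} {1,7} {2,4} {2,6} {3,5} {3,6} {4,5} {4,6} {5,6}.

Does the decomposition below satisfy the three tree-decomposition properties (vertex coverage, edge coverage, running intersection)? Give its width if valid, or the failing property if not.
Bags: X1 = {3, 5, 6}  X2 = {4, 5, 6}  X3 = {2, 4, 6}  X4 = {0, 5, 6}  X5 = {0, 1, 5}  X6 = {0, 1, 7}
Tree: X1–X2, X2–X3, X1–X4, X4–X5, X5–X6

Vertex coverage: the bags together contain {0, 1, 2, 3, 4, 5, 6, 7}, the full vertex set. Edge coverage: each edge of G has both endpoints in at least one bag. Running intersection: for every vertex, the bags containing it form a connected subtree. All three properties hold, so this is a valid tree decomposition of width max|bag| − 1 = 2, and hence tw(G) ≤ 2.

Yes; width 2.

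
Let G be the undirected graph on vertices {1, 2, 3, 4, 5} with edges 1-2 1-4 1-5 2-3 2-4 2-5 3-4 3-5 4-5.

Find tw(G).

A width-3 tree decomposition is:
Bags: B1 = {1, 2, 4, 5}  B2 = {2, 3, 4, 5}
Tree: B1–B2
Every bag has size at most 4, so the width is 4 − 1 = 3 and tw(G) ≤ 3. On the other hand G contains the 4-clique {1, 2, 4, 5}. A clique must lie in a single bag of any decomposition, so no decomposition can have width below 3. Combining the bounds, tw(G) = 3.

3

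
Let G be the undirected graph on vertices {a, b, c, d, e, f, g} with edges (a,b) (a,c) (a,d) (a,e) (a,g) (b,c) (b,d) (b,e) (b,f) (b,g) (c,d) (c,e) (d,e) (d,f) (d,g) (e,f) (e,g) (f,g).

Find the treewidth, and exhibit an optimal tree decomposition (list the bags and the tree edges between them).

The largest bag has 5 vertices, giving width 4; this decomposition certifies tw(G) ≤ 4. Conversely, {b, d, e, f, g} is a clique of size 5, and the vertices of any clique must share a bag in every tree decomposition; so some bag has ≥ 5 vertices and tw(G) ≥ 4. Therefore the treewidth is 4.

Treewidth 4.
One such decomposition:
Bags: B1 = {a, b, d, e, g}  B2 = {a, b, c, d, e}  B3 = {b, d, e, f, g}
Tree: B1–B2, B1–B3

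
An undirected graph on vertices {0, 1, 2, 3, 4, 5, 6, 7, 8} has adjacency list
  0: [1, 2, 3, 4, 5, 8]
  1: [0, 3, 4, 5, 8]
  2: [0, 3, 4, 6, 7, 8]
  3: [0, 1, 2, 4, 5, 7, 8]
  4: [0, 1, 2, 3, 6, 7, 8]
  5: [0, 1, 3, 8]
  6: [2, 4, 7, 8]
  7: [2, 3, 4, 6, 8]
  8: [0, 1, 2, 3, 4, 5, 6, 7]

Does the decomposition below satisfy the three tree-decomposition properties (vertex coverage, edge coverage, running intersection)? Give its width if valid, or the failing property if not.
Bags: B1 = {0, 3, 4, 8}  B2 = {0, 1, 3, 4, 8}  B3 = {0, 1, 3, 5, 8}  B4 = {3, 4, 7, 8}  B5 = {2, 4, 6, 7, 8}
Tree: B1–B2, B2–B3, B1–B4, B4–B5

No — edge (0,2) lies in no bag.

A tree decomposition must satisfy three properties: every vertex lies in some bag; for every edge, both endpoints lie together in some bag; and for every vertex, the bags containing it form a connected subtree. Here edge (0,2) lies in no bag, so the decomposition is invalid.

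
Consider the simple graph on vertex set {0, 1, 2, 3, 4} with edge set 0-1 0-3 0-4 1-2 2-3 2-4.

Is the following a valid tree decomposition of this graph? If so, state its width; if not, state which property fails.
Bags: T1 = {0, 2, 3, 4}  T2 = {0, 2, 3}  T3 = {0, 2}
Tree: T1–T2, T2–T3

No — vertex 1 appears in no bag.

A tree decomposition must satisfy three properties: every vertex lies in some bag; for every edge, both endpoints lie together in some bag; and for every vertex, the bags containing it form a connected subtree. Here vertex 1 appears in no bag, so the decomposition is invalid.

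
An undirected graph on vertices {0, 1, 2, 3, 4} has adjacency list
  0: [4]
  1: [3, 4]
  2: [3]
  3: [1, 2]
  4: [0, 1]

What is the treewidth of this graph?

1

A width-1 tree decomposition is:
Bags: B1 = {0, 4}  B2 = {1, 4}  B3 = {1, 3}  B4 = {2, 3}
Tree: B1–B2, B2–B3, B3–B4
Each bag holds 2 vertices, so the decomposition has width 1, which upper-bounds the treewidth. Since G has at least one edge (e.g. 0–4), it is not an edgeless graph, so tw(G) ≥ 1. Hence tw(G) = 1 exactly.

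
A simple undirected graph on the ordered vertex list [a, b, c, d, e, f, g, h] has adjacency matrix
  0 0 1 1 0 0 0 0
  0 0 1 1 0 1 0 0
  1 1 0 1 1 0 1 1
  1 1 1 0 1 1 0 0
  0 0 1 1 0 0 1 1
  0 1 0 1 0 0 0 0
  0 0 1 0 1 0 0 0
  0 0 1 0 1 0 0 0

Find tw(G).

2

A width-2 tree decomposition is:
Bags: B1 = {c, e, g}  B2 = {c, e, h}  B3 = {c, d, e}  B4 = {a, c, d}  B5 = {b, c, d}  B6 = {b, d, f}
Tree: B1–B2, B2–B3, B3–B4, B4–B5, B5–B6
Every bag has size at most 3, so the width is 3 − 1 = 2 and tw(G) ≤ 2. For the lower bound, the 3 vertices {c, d, e} are pairwise adjacent, and any tree decomposition puts a clique entirely inside one bag — forcing width ≥ 2. Combining the bounds, tw(G) = 2.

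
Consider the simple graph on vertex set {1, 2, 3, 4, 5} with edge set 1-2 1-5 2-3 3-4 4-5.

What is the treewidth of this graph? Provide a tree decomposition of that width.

Every bag has size at most 3, so the width is 3 − 1 = 2 and tw(G) ≤ 2. For the lower bound, G contains the cycle 5–4–3–2–1–5, so G is not a forest; only forests have treewidth ≤ 1, hence tw(G) ≥ 2. Therefore the treewidth is 2.

Treewidth 2.
One optimal decomposition is:
Bags: B1 = {3, 4, 5}  B2 = {2, 3, 5}  B3 = {1, 2, 5}
Tree: B1–B2, B2–B3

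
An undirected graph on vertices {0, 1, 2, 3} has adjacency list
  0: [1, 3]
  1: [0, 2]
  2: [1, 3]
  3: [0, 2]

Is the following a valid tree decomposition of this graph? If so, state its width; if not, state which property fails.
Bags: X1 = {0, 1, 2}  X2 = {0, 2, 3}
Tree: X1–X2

Checking the three conditions: (i) the bags cover all of {0, 1, 2, 3}; (ii) for each edge, some bag contains both endpoints; (iii) the bags containing any fixed vertex form a subtree. All hold, so the decomposition is valid with width 3 − 1 = 2.

Yes; width 2.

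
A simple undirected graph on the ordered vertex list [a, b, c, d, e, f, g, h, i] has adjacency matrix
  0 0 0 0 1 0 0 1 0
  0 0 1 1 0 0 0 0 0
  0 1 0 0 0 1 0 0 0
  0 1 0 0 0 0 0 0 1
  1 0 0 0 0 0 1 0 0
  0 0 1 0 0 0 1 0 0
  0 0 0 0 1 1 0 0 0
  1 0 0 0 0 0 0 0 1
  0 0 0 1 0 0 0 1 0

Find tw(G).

2

A width-2 tree decomposition is:
Bags: B1 = {e, f, g}  B2 = {a, e, f}  B3 = {a, f, h}  B4 = {f, h, i}  B5 = {d, f, i}  B6 = {b, d, f}  B7 = {b, c, f}
Tree: B1–B2, B2–B3, B3–B4, B4–B5, B5–B6, B6–B7
Each bag holds 3 vertices, so the decomposition has width 2, which upper-bounds the treewidth. Since f–g–e–a–h–i–d–b–c–f is a cycle in G, G is not acyclic. Forests are exactly the graphs of treewidth ≤ 1, so tw(G) ≥ 2. The upper and lower bounds meet at 2, so that is the treewidth.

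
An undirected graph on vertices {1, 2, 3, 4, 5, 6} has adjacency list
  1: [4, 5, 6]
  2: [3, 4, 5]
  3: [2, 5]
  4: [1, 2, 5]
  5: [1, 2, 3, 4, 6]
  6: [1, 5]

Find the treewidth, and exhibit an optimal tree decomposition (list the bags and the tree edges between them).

Every bag has size at most 3, so the width is 3 − 1 = 2 and tw(G) ≤ 2. For the lower bound, the 3 vertices {1, 4, 5} are pairwise adjacent, and any tree decomposition puts a clique entirely inside one bag — forcing width ≥ 2. Therefore the treewidth is 2.

Treewidth 2.
One optimal decomposition is:
Bags: B1 = {1, 4, 5}  B2 = {1, 5, 6}  B3 = {2, 4, 5}  B4 = {2, 3, 5}
Tree: B1–B2, B1–B3, B3–B4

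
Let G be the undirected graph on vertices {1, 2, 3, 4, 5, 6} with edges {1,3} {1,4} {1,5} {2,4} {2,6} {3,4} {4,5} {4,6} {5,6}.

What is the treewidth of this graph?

A width-2 tree decomposition is:
Bags: B1 = {4, 5, 6}  B2 = {1, 4, 5}  B3 = {2, 4, 6}  B4 = {1, 3, 4}
Tree: B1–B2, B1–B3, B2–B4
Every bag has size at most 3, so the width is 3 − 1 = 2 and tw(G) ≤ 2. Conversely, {1, 3, 4} is a clique of size 3, and the vertices of any clique must share a bag in every tree decomposition; so some bag has ≥ 3 vertices and tw(G) ≥ 2. Combining the bounds, tw(G) = 2.

2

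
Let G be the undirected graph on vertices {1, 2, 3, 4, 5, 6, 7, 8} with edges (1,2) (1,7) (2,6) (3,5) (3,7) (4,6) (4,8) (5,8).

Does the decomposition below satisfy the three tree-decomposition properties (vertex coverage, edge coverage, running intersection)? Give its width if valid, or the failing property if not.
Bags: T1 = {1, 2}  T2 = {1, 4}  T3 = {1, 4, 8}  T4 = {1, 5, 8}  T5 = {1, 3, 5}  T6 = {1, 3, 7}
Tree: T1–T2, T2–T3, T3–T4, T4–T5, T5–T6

No — vertex 6 appears in no bag.

A tree decomposition must satisfy three properties: every vertex lies in some bag; for every edge, both endpoints lie together in some bag; and for every vertex, the bags containing it form a connected subtree. Here vertex 6 appears in no bag, so the decomposition is invalid.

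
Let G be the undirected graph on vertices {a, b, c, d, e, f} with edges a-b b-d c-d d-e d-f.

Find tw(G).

A width-1 tree decomposition is:
Bags: B1 = {b, d}  B2 = {c, d}  B3 = {a, b}  B4 = {d, e}  B5 = {d, f}
Tree: B1–B2, B1–B3, B1–B4, B1–B5
The largest bag has 2 vertices, giving width 1; this decomposition certifies tw(G) ≤ 1. G has an edge, so its treewidth is at least 1. Hence tw(G) = 1 exactly.

1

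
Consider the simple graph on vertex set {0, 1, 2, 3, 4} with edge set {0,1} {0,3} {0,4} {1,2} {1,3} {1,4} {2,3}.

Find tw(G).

2

A width-2 tree decomposition is:
Bags: B1 = {1, 2, 3}  B2 = {0, 1, 3}  B3 = {0, 1, 4}
Tree: B1–B2, B2–B3
The largest bag has 3 vertices, giving width 2; this decomposition certifies tw(G) ≤ 2. Conversely, {0, 1, 3} is a clique of size 3, and the vertices of any clique must share a bag in every tree decomposition; so some bag has ≥ 3 vertices and tw(G) ≥ 2. Hence tw(G) = 2 exactly.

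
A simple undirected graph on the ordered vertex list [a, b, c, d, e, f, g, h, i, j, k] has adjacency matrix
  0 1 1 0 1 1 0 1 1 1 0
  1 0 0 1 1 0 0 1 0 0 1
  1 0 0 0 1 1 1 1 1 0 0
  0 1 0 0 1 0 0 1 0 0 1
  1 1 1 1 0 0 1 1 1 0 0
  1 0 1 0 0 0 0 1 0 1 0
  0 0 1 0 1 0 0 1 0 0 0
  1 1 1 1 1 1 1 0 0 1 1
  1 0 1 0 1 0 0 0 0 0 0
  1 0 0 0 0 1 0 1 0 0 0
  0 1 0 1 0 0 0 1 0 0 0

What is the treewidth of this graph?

A width-3 tree decomposition is:
Bags: B1 = {a, c, f, h}  B2 = {a, c, e, h}  B3 = {a, b, e, h}  B4 = {c, e, g, h}  B5 = {b, d, e, h}  B6 = {b, d, h, k}  B7 = {a, f, h, j}  B8 = {a, c, e, i}
Tree: B1–B2, B2–B3, B2–B4, B3–B5, B5–B6, B1–B7, B2–B8
The largest bag has 4 vertices, giving width 3; this decomposition certifies tw(G) ≤ 3. Conversely, {b, d, e, h} is a clique of size 4, and the vertices of any clique must share a bag in every tree decomposition; so some bag has ≥ 4 vertices and tw(G) ≥ 3. Combining the bounds, tw(G) = 3.

3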